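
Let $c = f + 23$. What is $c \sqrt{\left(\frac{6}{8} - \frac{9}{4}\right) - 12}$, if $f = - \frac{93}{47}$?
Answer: $\frac{1482 i \sqrt{6}}{47} \approx 77.237 i$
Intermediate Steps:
$f = - \frac{93}{47}$ ($f = \left(-93\right) \frac{1}{47} = - \frac{93}{47} \approx -1.9787$)
$c = \frac{988}{47}$ ($c = - \frac{93}{47} + 23 = \frac{988}{47} \approx 21.021$)
$c \sqrt{\left(\frac{6}{8} - \frac{9}{4}\right) - 12} = \frac{988 \sqrt{\left(\frac{6}{8} - \frac{9}{4}\right) - 12}}{47} = \frac{988 \sqrt{\left(6 \cdot \frac{1}{8} - \frac{9}{4}\right) - 12}}{47} = \frac{988 \sqrt{\left(\frac{3}{4} - \frac{9}{4}\right) - 12}}{47} = \frac{988 \sqrt{- \frac{3}{2} - 12}}{47} = \frac{988 \sqrt{- \frac{27}{2}}}{47} = \frac{988 \frac{3 i \sqrt{6}}{2}}{47} = \frac{1482 i \sqrt{6}}{47}$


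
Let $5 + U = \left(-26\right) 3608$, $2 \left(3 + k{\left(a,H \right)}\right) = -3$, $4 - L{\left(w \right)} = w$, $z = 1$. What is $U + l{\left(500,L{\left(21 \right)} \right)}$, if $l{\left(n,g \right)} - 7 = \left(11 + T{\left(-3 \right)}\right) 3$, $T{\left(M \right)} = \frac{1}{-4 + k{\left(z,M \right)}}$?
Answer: $- \frac{1594147}{17} \approx -93773.0$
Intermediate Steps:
$L{\left(w \right)} = 4 - w$
$k{\left(a,H \right)} = - \frac{9}{2}$ ($k{\left(a,H \right)} = -3 + \frac{1}{2} \left(-3\right) = -3 - \frac{3}{2} = - \frac{9}{2}$)
$T{\left(M \right)} = - \frac{2}{17}$ ($T{\left(M \right)} = \frac{1}{-4 - \frac{9}{2}} = \frac{1}{- \frac{17}{2}} = - \frac{2}{17}$)
$l{\left(n,g \right)} = \frac{674}{17}$ ($l{\left(n,g \right)} = 7 + \left(11 - \frac{2}{17}\right) 3 = 7 + \frac{185}{17} \cdot 3 = 7 + \frac{555}{17} = \frac{674}{17}$)
$U = -93813$ ($U = -5 - 93808 = -93813$)
$U + l{\left(500,L{\left(21 \right)} \right)} = -93813 + \frac{674}{17} = - \frac{1594147}{17}$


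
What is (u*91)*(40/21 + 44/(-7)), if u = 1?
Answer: -1196/3 ≈ -398.67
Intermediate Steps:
(u*91)*(40/21 + 44/(-7)) = (1*91)*(40/21 + 44/(-7)) = 91*(40*(1/21) + 44*(-⅐)) = 91*(40/21 - 44/7) = 91*(-92/21) = -1196/3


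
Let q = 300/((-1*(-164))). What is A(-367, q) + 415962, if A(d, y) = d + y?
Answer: 17039470/41 ≈ 4.1560e+5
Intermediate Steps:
q = 75/41 (q = 300/164 = 300*(1/164) = 75/41 ≈ 1.8293)
A(-367, q) + 415962 = (-367 + 75/41) + 415962 = -14972/41 + 415962 = 17039470/41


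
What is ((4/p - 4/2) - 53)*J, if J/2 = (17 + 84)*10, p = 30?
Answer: -332492/3 ≈ -1.1083e+5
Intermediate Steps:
J = 2020 (J = 2*((17 + 84)*10) = 2*(101*10) = 2*1010 = 2020)
((4/p - 4/2) - 53)*J = ((4/30 - 4/2) - 53)*2020 = ((4*(1/30) - 4*1/2) - 53)*2020 = ((2/15 - 2) - 53)*2020 = (-28/15 - 53)*2020 = -823/15*2020 = -332492/3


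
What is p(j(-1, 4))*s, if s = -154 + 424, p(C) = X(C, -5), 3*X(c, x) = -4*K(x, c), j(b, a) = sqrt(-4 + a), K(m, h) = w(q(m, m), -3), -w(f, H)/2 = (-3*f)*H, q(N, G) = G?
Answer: -32400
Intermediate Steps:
w(f, H) = 6*H*f (w(f, H) = -2*(-3*f)*H = -(-6)*H*f = 6*H*f)
K(m, h) = -18*m (K(m, h) = 6*(-3)*m = -18*m)
X(c, x) = 24*x (X(c, x) = (-(-72)*x)/3 = (72*x)/3 = 24*x)
p(C) = -120 (p(C) = 24*(-5) = -120)
s = 270
p(j(-1, 4))*s = -120*270 = -32400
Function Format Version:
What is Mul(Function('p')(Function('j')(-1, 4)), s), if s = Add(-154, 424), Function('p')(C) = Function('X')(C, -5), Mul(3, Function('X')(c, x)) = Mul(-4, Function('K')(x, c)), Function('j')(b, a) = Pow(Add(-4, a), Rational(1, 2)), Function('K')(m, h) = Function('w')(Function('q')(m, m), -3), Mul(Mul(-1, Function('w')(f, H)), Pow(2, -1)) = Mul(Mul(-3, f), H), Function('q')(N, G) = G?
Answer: -32400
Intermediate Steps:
Function('w')(f, H) = Mul(6, H, f) (Function('w')(f, H) = Mul(-2, Mul(Mul(-3, f), H)) = Mul(-2, Mul(-3, H, f)) = Mul(6, H, f))
Function('K')(m, h) = Mul(-18, m) (Function('K')(m, h) = Mul(6, -3, m) = Mul(-18, m))
Function('X')(c, x) = Mul(24, x) (Function('X')(c, x) = Mul(Rational(1, 3), Mul(-4, Mul(-18, x))) = Mul(Rational(1, 3), Mul(72, x)) = Mul(24, x))
Function('p')(C) = -120 (Function('p')(C) = Mul(24, -5) = -120)
s = 270
Mul(Function('p')(Function('j')(-1, 4)), s) = Mul(-120, 270) = -32400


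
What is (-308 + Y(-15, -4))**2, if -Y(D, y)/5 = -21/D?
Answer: 99225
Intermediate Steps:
Y(D, y) = 105/D (Y(D, y) = -(-105)/D = 105/D)
(-308 + Y(-15, -4))**2 = (-308 + 105/(-15))**2 = (-308 + 105*(-1/15))**2 = (-308 - 7)**2 = (-315)**2 = 99225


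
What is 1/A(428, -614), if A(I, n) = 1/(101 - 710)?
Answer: -609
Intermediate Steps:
A(I, n) = -1/609 (A(I, n) = 1/(-609) = -1/609)
1/A(428, -614) = 1/(-1/609) = -609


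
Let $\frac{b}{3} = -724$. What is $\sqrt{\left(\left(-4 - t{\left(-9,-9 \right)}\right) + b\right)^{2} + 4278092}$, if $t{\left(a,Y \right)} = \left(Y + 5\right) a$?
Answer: $42 \sqrt{5199} \approx 3028.4$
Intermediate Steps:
$b = -2172$ ($b = 3 \left(-724\right) = -2172$)
$t{\left(a,Y \right)} = a \left(5 + Y\right)$ ($t{\left(a,Y \right)} = \left(5 + Y\right) a = a \left(5 + Y\right)$)
$\sqrt{\left(\left(-4 - t{\left(-9,-9 \right)}\right) + b\right)^{2} + 4278092} = \sqrt{\left(\left(-4 - - 9 \left(5 - 9\right)\right) - 2172\right)^{2} + 4278092} = \sqrt{\left(\left(-4 - \left(-9\right) \left(-4\right)\right) - 2172\right)^{2} + 4278092} = \sqrt{\left(\left(-4 - 36\right) - 2172\right)^{2} + 4278092} = \sqrt{\left(-40 - 2172\right)^{2} + 4278092} = \sqrt{\left(-2212\right)^{2} + 4278092} = \sqrt{4892944 + 4278092} = \sqrt{9171036} = 42 \sqrt{5199}$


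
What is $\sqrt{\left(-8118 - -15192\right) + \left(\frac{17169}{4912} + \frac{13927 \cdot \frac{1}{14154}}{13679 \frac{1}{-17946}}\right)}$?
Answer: $\frac{3 \sqrt{1234579824752994455657579}}{39626038508} \approx 84.12$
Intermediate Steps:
$\sqrt{\left(-8118 - -15192\right) + \left(\frac{17169}{4912} + \frac{13927 \cdot \frac{1}{14154}}{13679 \frac{1}{-17946}}\right)} = \sqrt{\left(-8118 + 15192\right) + \left(17169 \cdot \frac{1}{4912} + \frac{13927 \cdot \frac{1}{14154}}{13679 \left(- \frac{1}{17946}\right)}\right)} = \sqrt{7074 + \left(\frac{17169}{4912} + \frac{13927}{14154 \left(- \frac{13679}{17946}\right)}\right)} = \sqrt{7074 + \left(\frac{17169}{4912} + \frac{13927}{14154} \left(- \frac{17946}{13679}\right)\right)} = \sqrt{7074 + \left(\frac{17169}{4912} - \frac{41655657}{32268761}\right)} = \sqrt{7074 + \frac{349409770425}{158504154032}} = \sqrt{\frac{1121607795392793}{158504154032}} = \frac{3 \sqrt{1234579824752994455657579}}{39626038508}$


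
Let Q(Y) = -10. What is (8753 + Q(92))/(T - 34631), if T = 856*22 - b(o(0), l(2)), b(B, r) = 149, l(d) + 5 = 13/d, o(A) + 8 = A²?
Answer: -8743/15948 ≈ -0.54822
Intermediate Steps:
o(A) = -8 + A²
l(d) = -5 + 13/d
T = 18683 (T = 856*22 - 1*149 = 18832 - 149 = 18683)
(8753 + Q(92))/(T - 34631) = (8753 - 10)/(18683 - 34631) = 8743/(-15948) = 8743*(-1/15948) = -8743/15948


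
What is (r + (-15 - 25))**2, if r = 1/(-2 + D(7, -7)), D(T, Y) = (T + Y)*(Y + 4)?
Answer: 6561/4 ≈ 1640.3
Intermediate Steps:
D(T, Y) = (4 + Y)*(T + Y) (D(T, Y) = (T + Y)*(4 + Y) = (4 + Y)*(T + Y))
r = -1/2 (r = 1/(-2 + ((-7)**2 + 4*7 + 4*(-7) + 7*(-7))) = 1/(-2 + (49 + 28 - 28 - 49)) = 1/(-2 + 0) = 1/(-2) = -1/2 ≈ -0.50000)
(r + (-15 - 25))**2 = (-1/2 + (-15 - 25))**2 = (-1/2 - 40)**2 = (-81/2)**2 = 6561/4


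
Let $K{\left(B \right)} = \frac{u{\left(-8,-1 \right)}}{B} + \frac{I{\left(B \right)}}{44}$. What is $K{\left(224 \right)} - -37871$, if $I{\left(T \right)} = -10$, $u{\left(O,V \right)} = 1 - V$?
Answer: $\frac{46656803}{1232} \approx 37871.0$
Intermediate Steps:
$K{\left(B \right)} = - \frac{5}{22} + \frac{2}{B}$ ($K{\left(B \right)} = \frac{1 - -1}{B} - \frac{10}{44} = \frac{1 + 1}{B} - \frac{5}{22} = \frac{2}{B} - \frac{5}{22} = - \frac{5}{22} + \frac{2}{B}$)
$K{\left(224 \right)} - -37871 = \left(- \frac{5}{22} + \frac{2}{224}\right) - -37871 = \left(- \frac{5}{22} + 2 \cdot \frac{1}{224}\right) + 37871 = \left(- \frac{5}{22} + \frac{1}{112}\right) + 37871 = - \frac{269}{1232} + 37871 = \frac{46656803}{1232}$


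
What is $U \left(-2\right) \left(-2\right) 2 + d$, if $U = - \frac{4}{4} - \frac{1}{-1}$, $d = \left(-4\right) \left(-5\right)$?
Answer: $20$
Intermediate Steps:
$d = 20$
$U = 0$ ($U = \left(-4\right) \frac{1}{4} - -1 = -1 + 1 = 0$)
$U \left(-2\right) \left(-2\right) 2 + d = 0 \left(-2\right) \left(-2\right) 2 + 20 = 0 \cdot 4 \cdot 2 + 20 = 0 \cdot 8 + 20 = 0 + 20 = 20$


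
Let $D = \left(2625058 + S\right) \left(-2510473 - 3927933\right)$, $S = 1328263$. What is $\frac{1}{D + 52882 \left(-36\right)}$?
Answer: $- \frac{1}{25453087550078} \approx -3.9288 \cdot 10^{-14}$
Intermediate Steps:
$D = -25453085646326$ ($D = \left(2625058 + 1328263\right) \left(-2510473 - 3927933\right) = 3953321 \left(-6438406\right) = -25453085646326$)
$\frac{1}{D + 52882 \left(-36\right)} = \frac{1}{-25453085646326 + 52882 \left(-36\right)} = \frac{1}{-25453085646326 - 1903752} = \frac{1}{-25453087550078} = - \frac{1}{25453087550078}$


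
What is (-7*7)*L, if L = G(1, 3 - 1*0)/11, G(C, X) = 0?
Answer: 0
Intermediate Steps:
L = 0 (L = 0/11 = 0*(1/11) = 0)
(-7*7)*L = -7*7*0 = -49*0 = 0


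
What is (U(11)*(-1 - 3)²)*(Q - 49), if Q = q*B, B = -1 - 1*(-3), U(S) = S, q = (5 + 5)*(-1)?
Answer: -12144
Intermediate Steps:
q = -10 (q = 10*(-1) = -10)
B = 2 (B = -1 + 3 = 2)
Q = -20 (Q = -10*2 = -20)
(U(11)*(-1 - 3)²)*(Q - 49) = (11*(-1 - 3)²)*(-20 - 49) = (11*(-4)²)*(-69) = (11*16)*(-69) = 176*(-69) = -12144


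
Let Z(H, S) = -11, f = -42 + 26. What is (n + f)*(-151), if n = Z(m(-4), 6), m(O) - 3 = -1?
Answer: 4077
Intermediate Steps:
f = -16
m(O) = 2 (m(O) = 3 - 1 = 2)
n = -11
(n + f)*(-151) = (-11 - 16)*(-151) = -27*(-151) = 4077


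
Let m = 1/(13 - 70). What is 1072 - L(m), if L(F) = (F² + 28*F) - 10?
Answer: 3517013/3249 ≈ 1082.5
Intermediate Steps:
m = -1/57 (m = 1/(-57) = -1/57 ≈ -0.017544)
L(F) = -10 + F² + 28*F
1072 - L(m) = 1072 - (-10 + (-1/57)² + 28*(-1/57)) = 1072 - (-10 + 1/3249 - 28/57) = 1072 - 1*(-34085/3249) = 1072 + 34085/3249 = 3517013/3249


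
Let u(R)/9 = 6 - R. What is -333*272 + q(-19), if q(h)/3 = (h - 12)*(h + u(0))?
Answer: -93831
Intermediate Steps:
u(R) = 54 - 9*R (u(R) = 9*(6 - R) = 54 - 9*R)
q(h) = 3*(-12 + h)*(54 + h) (q(h) = 3*((h - 12)*(h + (54 - 9*0))) = 3*((-12 + h)*(h + (54 + 0))) = 3*((-12 + h)*(h + 54)) = 3*((-12 + h)*(54 + h)) = 3*(-12 + h)*(54 + h))
-333*272 + q(-19) = -333*272 + (-1944 + 3*(-19)² + 126*(-19)) = -90576 + (-1944 + 3*361 - 2394) = -90576 + (-1944 + 1083 - 2394) = -90576 - 3255 = -93831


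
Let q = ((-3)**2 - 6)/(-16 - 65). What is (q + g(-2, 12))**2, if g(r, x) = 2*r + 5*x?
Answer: 2283121/729 ≈ 3131.9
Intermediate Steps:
q = -1/27 (q = (9 - 6)/(-81) = 3*(-1/81) = -1/27 ≈ -0.037037)
(q + g(-2, 12))**2 = (-1/27 + (2*(-2) + 5*12))**2 = (-1/27 + (-4 + 60))**2 = (-1/27 + 56)**2 = (1511/27)**2 = 2283121/729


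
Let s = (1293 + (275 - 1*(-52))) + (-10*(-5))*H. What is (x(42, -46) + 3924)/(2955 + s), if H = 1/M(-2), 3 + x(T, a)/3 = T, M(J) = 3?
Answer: 12123/13775 ≈ 0.88007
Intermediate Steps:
x(T, a) = -9 + 3*T
H = 1/3 ≈ 0.33333
s = 4910/3 (s = (1293 + (275 - 1*(-52))) - 10*(-5)*(1/3) = (1293 + (275 + 52)) + 50*(1/3) = (1293 + 327) + 50/3 = 1620 + 50/3 = 4910/3 ≈ 1636.7)
(x(42, -46) + 3924)/(2955 + s) = ((-9 + 3*42) + 3924)/(2955 + 4910/3) = ((-9 + 126) + 3924)/(13775/3) = (117 + 3924)*(3/13775) = 4041*(3/13775) = 12123/13775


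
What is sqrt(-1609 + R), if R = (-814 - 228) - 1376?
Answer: I*sqrt(4027) ≈ 63.459*I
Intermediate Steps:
R = -2418 (R = -1042 - 1376 = -2418)
sqrt(-1609 + R) = sqrt(-1609 - 2418) = sqrt(-4027) = I*sqrt(4027)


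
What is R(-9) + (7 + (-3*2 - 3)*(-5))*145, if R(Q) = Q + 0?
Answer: 7531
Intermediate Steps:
R(Q) = Q
R(-9) + (7 + (-3*2 - 3)*(-5))*145 = -9 + (7 + (-3*2 - 3)*(-5))*145 = -9 + (7 + (-6 - 3)*(-5))*145 = -9 + (7 - 9*(-5))*145 = -9 + (7 + 45)*145 = -9 + 52*145 = -9 + 7540 = 7531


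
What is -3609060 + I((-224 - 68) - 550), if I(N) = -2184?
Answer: -3611244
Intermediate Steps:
-3609060 + I((-224 - 68) - 550) = -3609060 - 2184 = -3611244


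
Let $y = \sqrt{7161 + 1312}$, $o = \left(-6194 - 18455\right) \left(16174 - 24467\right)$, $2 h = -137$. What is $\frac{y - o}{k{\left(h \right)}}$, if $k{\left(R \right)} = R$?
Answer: $\frac{408828314}{137} - \frac{2 \sqrt{8473}}{137} \approx 2.9841 \cdot 10^{6}$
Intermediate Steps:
$h = - \frac{137}{2}$ ($h = \frac{1}{2} \left(-137\right) = - \frac{137}{2} \approx -68.5$)
$o = 204414157$ ($o = \left(-24649\right) \left(-8293\right) = 204414157$)
$y = \sqrt{8473} \approx 92.049$
$\frac{y - o}{k{\left(h \right)}} = \frac{\sqrt{8473} - 204414157}{- \frac{137}{2}} = \left(\sqrt{8473} - 204414157\right) \left(- \frac{2}{137}\right) = \left(-204414157 + \sqrt{8473}\right) \left(- \frac{2}{137}\right) = \frac{408828314}{137} - \frac{2 \sqrt{8473}}{137}$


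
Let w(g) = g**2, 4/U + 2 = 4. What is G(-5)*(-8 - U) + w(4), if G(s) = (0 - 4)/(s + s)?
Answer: 12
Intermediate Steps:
U = 2 (U = 4/(-2 + 4) = 4/2 = 4*(1/2) = 2)
G(s) = -2/s (G(s) = -4*1/(2*s) = -2/s)
G(-5)*(-8 - U) + w(4) = (-2/(-5))*(-8 - 1*2) + 4**2 = (-2*(-1/5))*(-8 - 2) + 16 = (2/5)*(-10) + 16 = -4 + 16 = 12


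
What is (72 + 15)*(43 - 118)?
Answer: -6525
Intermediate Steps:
(72 + 15)*(43 - 118) = 87*(-75) = -6525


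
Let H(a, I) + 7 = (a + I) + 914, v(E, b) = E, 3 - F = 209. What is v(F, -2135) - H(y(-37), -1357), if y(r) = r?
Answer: 281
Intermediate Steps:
F = -206 (F = 3 - 1*209 = 3 - 209 = -206)
H(a, I) = 907 + I + a (H(a, I) = -7 + ((a + I) + 914) = -7 + ((I + a) + 914) = -7 + (914 + I + a) = 907 + I + a)
v(F, -2135) - H(y(-37), -1357) = -206 - (907 - 1357 - 37) = -206 - 1*(-487) = -206 + 487 = 281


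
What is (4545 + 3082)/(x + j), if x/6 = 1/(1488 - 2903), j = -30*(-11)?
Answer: 10792205/466944 ≈ 23.112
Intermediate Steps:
j = 330
x = -6/1415 (x = 6/(1488 - 2903) = 6/(-1415) = 6*(-1/1415) = -6/1415 ≈ -0.0042403)
(4545 + 3082)/(x + j) = (4545 + 3082)/(-6/1415 + 330) = 7627/(466944/1415) = 7627*(1415/466944) = 10792205/466944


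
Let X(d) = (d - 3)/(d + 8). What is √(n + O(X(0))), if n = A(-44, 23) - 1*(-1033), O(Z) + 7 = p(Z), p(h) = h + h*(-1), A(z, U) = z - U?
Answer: √959 ≈ 30.968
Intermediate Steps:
X(d) = (-3 + d)/(8 + d)
p(h) = 0 (p(h) = h - h = 0)
O(Z) = -7 (O(Z) = -7 + 0 = -7)
n = 966 (n = (-44 - 1*23) - 1*(-1033) = (-44 - 23) + 1033 = -67 + 1033 = 966)
√(n + O(X(0))) = √(966 - 7) = √959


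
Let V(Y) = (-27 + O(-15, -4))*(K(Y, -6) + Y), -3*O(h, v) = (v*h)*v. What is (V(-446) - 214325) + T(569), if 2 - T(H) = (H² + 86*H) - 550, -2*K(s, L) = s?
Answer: -598287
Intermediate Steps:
K(s, L) = -s/2
O(h, v) = -h*v²/3 (O(h, v) = -v*h*v/3 = -h*v*v/3 = -h*v²/3)
T(H) = 552 - H² - 86*H (T(H) = 2 - ((H² + 86*H) - 550) = 2 - (-550 + H² + 86*H) = 2 + (550 - H² - 86*H) = 552 - H² - 86*H)
V(Y) = 53*Y/2 (V(Y) = (-27 - ⅓*(-15)*(-4)²)*(-Y/2 + Y) = (-27 - ⅓*(-15)*16)*(Y/2) = (-27 + 80)*(Y/2) = 53*(Y/2) = 53*Y/2)
(V(-446) - 214325) + T(569) = ((53/2)*(-446) - 214325) + (552 - 1*569² - 86*569) = (-11819 - 214325) + (552 - 1*323761 - 48934) = -226144 + (552 - 323761 - 48934) = -226144 - 372143 = -598287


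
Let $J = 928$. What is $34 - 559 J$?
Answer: $-518718$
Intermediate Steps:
$34 - 559 J = 34 - 518752 = -518718$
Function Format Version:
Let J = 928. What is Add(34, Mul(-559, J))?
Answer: -518718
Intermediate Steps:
Add(34, Mul(-559, J)) = Add(34, Mul(-559, 928)) = Add(34, -518752) = -518718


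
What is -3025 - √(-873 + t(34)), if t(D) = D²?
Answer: -3025 - √283 ≈ -3041.8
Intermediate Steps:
-3025 - √(-873 + t(34)) = -3025 - √(-873 + 34²) = -3025 - √(-873 + 1156) = -3025 - √283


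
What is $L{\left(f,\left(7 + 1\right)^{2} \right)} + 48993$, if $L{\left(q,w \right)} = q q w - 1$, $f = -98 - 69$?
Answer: $1833888$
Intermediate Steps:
$f = -167$
$L{\left(q,w \right)} = -1 + w q^{2}$ ($L{\left(q,w \right)} = q^{2} w - 1 = w q^{2} - 1 = -1 + w q^{2}$)
$L{\left(f,\left(7 + 1\right)^{2} \right)} + 48993 = \left(-1 + \left(7 + 1\right)^{2} \left(-167\right)^{2}\right) + 48993 = \left(-1 + 8^{2} \cdot 27889\right) + 48993 = \left(-1 + 64 \cdot 27889\right) + 48993 = \left(-1 + 1784896\right) + 48993 = 1784895 + 48993 = 1833888$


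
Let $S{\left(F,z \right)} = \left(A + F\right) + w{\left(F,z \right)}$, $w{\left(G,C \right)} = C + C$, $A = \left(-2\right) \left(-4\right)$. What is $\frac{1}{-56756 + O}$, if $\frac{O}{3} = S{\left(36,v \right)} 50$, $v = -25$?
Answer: $- \frac{1}{57656} \approx -1.7344 \cdot 10^{-5}$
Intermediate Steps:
$A = 8$
$w{\left(G,C \right)} = 2 C$
$S{\left(F,z \right)} = 8 + F + 2 z$ ($S{\left(F,z \right)} = \left(8 + F\right) + 2 z = 8 + F + 2 z$)
$O = -900$ ($O = 3 \left(8 + 36 + 2 \left(-25\right)\right) 50 = 3 \left(8 + 36 - 50\right) 50 = 3 \left(\left(-6\right) 50\right) = 3 \left(-300\right) = -900$)
$\frac{1}{-56756 + O} = \frac{1}{-56756 - 900} = \frac{1}{-57656} = - \frac{1}{57656}$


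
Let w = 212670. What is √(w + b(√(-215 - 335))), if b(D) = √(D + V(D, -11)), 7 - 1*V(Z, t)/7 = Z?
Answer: √(212670 + √(49 - 30*I*√22)) ≈ 461.17 - 0.008*I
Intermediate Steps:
V(Z, t) = 49 - 7*Z
b(D) = √(49 - 6*D) (b(D) = √(D + (49 - 7*D)) = √(49 - 6*D))
√(w + b(√(-215 - 335))) = √(212670 + √(49 - 6*√(-215 - 335))) = √(212670 + √(49 - 30*I*√22))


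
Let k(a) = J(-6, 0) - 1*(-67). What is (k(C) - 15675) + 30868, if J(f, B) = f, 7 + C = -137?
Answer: 15254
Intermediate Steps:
C = -144 (C = -7 - 137 = -144)
k(a) = 61 (k(a) = -6 - 1*(-67) = -6 + 67 = 61)
(k(C) - 15675) + 30868 = (61 - 15675) + 30868 = -15614 + 30868 = 15254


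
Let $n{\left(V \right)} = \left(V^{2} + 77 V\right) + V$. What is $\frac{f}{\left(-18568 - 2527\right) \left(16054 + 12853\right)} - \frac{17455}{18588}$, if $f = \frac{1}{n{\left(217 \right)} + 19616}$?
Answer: $- \frac{296721106879611971}{315981205080384540} \approx -0.93905$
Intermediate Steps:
$n{\left(V \right)} = V^{2} + 78 V$
$f = \frac{1}{83631}$ ($f = \frac{1}{217 \left(78 + 217\right) + 19616} = \frac{1}{217 \cdot 295 + 19616} = \frac{1}{64015 + 19616} = \frac{1}{83631} \approx 1.1957 \cdot 10^{-5}$)
$\frac{f}{\left(-18568 - 2527\right) \left(16054 + 12853\right)} - \frac{17455}{18588} = \frac{1}{83631 \left(-18568 - 2527\right) \left(16054 + 12853\right)} - \frac{17455}{18588} = \frac{1}{83631 \left(\left(-21095\right) 28907\right)} - \frac{17455}{18588} = \frac{1}{83631 \left(-609793165\right)} - \frac{17455}{18588} = \frac{1}{83631} \left(- \frac{1}{609793165}\right) - \frac{17455}{18588} = - \frac{1}{50997612182115} - \frac{17455}{18588} = - \frac{296721106879611971}{315981205080384540}$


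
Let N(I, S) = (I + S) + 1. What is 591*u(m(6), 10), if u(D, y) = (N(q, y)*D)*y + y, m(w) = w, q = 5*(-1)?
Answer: 218670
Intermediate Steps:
q = -5
N(I, S) = 1 + I + S
u(D, y) = y + D*y*(-4 + y) (u(D, y) = ((1 - 5 + y)*D)*y + y = ((-4 + y)*D)*y + y = (D*(-4 + y))*y + y = D*y*(-4 + y) + y = y + D*y*(-4 + y))
591*u(m(6), 10) = 591*(10*(1 + 6*(-4 + 10))) = 591*(10*(1 + 6*6)) = 591*(10*(1 + 36)) = 591*(10*37) = 591*370 = 218670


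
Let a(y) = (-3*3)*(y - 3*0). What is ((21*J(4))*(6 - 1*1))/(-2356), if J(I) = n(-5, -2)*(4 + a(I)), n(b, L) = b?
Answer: -4200/589 ≈ -7.1307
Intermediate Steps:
a(y) = -9*y (a(y) = -9*(y + 0) = -9*y)
J(I) = -20 + 45*I (J(I) = -5*(4 - 9*I) = -20 + 45*I)
((21*J(4))*(6 - 1*1))/(-2356) = ((21*(-20 + 45*4))*(6 - 1*1))/(-2356) = ((21*(-20 + 180))*(6 - 1))*(-1/2356) = ((21*160)*5)*(-1/2356) = (3360*5)*(-1/2356) = 16800*(-1/2356) = -4200/589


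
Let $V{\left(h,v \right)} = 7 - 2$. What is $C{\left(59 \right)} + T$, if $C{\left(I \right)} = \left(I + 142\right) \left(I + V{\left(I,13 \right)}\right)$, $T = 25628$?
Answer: $38492$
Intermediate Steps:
$V{\left(h,v \right)} = 5$ ($V{\left(h,v \right)} = 7 - 2 = 5$)
$C{\left(I \right)} = \left(5 + I\right) \left(142 + I\right)$ ($C{\left(I \right)} = \left(I + 142\right) \left(I + 5\right) = \left(142 + I\right) \left(5 + I\right) = \left(5 + I\right) \left(142 + I\right)$)
$C{\left(59 \right)} + T = \left(710 + 59^{2} + 147 \cdot 59\right) + 25628 = \left(710 + 3481 + 8673\right) + 25628 = 12864 + 25628 = 38492$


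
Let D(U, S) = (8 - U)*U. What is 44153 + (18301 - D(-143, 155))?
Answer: 84047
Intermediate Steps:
D(U, S) = U*(8 - U)
44153 + (18301 - D(-143, 155)) = 44153 + (18301 - (-143)*(8 - 1*(-143))) = 44153 + (18301 - (-143)*(8 + 143)) = 44153 + (18301 - (-143)*151) = 44153 + (18301 - 1*(-21593)) = 44153 + (18301 + 21593) = 44153 + 39894 = 84047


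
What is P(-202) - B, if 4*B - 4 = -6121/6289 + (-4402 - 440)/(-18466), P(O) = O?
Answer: -11777144030/58066337 ≈ -202.82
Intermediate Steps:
B = 47743956/58066337 (B = 1 + (-6121/6289 + (-4402 - 440)/(-18466))/4 = 1 + (-6121*1/6289 - 4842*(-1/18466))/4 = 1 + (-6121/6289 + 2421/9233)/4 = 1 + (¼)*(-41289524/58066337) = 1 - 10322381/58066337 = 47743956/58066337 ≈ 0.82223)
P(-202) - B = -202 - 1*47743956/58066337 = -202 - 47743956/58066337 = -11777144030/58066337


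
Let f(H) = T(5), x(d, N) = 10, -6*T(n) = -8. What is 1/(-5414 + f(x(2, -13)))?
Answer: -3/16238 ≈ -0.00018475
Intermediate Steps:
T(n) = 4/3 (T(n) = -⅙*(-8) = 4/3)
f(H) = 4/3
1/(-5414 + f(x(2, -13))) = 1/(-5414 + 4/3) = 1/(-16238/3) = -3/16238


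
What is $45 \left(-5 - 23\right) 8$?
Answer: $-10080$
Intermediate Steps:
$45 \left(-5 - 23\right) 8 = 45 \left(-28\right) 8 = \left(-1260\right) 8 = -10080$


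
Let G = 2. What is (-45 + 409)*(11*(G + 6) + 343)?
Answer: 156884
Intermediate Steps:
(-45 + 409)*(11*(G + 6) + 343) = (-45 + 409)*(11*(2 + 6) + 343) = 364*(11*8 + 343) = 364*(88 + 343) = 364*431 = 156884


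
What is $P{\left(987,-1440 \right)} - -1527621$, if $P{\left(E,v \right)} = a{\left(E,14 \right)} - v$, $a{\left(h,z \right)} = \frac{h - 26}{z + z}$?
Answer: $\frac{42814669}{28} \approx 1.5291 \cdot 10^{6}$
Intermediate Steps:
$a{\left(h,z \right)} = \frac{-26 + h}{2 z}$
$P{\left(E,v \right)} = - \frac{13}{14} - v + \frac{E}{28}$ ($P{\left(E,v \right)} = \frac{-26 + E}{2 \cdot 14} - v = \frac{1}{2} \cdot \frac{1}{14} \left(-26 + E\right) - v = \left(- \frac{13}{14} + \frac{E}{28}\right) - v = - \frac{13}{14} - v + \frac{E}{28}$)
$P{\left(987,-1440 \right)} - -1527621 = \left(- \frac{13}{14} - -1440 + \frac{1}{28} \cdot 987\right) - -1527621 = \left(- \frac{13}{14} + 1440 + \frac{141}{4}\right) + 1527621 = \frac{41281}{28} + 1527621 = \frac{42814669}{28}$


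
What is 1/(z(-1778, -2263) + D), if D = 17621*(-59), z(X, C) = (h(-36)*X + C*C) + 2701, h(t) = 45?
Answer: 1/4004221 ≈ 2.4974e-7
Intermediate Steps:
z(X, C) = 2701 + C² + 45*X (z(X, C) = (45*X + C*C) + 2701 = (45*X + C²) + 2701 = (C² + 45*X) + 2701 = 2701 + C² + 45*X)
D = -1039639
1/(z(-1778, -2263) + D) = 1/((2701 + (-2263)² + 45*(-1778)) - 1039639) = 1/((2701 + 5121169 - 80010) - 1039639) = 1/(5043860 - 1039639) = 1/4004221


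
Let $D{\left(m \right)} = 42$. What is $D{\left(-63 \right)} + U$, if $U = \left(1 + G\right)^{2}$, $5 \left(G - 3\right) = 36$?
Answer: $\frac{4186}{25} \approx 167.44$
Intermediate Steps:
$G = \frac{51}{5}$ ($G = 3 + \frac{1}{5} \cdot 36 = 3 + \frac{36}{5} = \frac{51}{5} \approx 10.2$)
$U = \frac{3136}{25}$ ($U = \left(1 + \frac{51}{5}\right)^{2} = \left(\frac{56}{5}\right)^{2} = \frac{3136}{25} \approx 125.44$)
$D{\left(-63 \right)} + U = 42 + \frac{3136}{25} = \frac{4186}{25}$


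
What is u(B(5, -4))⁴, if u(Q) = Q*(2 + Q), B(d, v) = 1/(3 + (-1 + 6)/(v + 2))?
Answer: 4096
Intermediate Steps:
B(d, v) = 1/(3 + 5/(2 + v))
u(B(5, -4))⁴ = (((2 - 4)/(11 + 3*(-4)))*(2 + (2 - 4)/(11 + 3*(-4))))⁴ = ((-2/(11 - 12))*(2 - 2/(11 - 12)))⁴ = ((-2/(-1))*(2 - 2/(-1)))⁴ = ((-1*(-2))*(2 - 1*(-2)))⁴ = (2*(2 + 2))⁴ = (2*4)⁴ = 8⁴ = 4096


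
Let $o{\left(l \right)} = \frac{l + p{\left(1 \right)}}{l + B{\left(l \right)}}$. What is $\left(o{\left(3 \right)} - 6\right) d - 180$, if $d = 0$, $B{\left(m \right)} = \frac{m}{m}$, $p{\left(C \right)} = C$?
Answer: $-180$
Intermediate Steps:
$B{\left(m \right)} = 1$
$o{\left(l \right)} = 1$ ($o{\left(l \right)} = \frac{l + 1}{l + 1} = \frac{1 + l}{1 + l} = 1$)
$\left(o{\left(3 \right)} - 6\right) d - 180 = \left(1 - 6\right) 0 - 180 = \left(-5\right) 0 - 180 = 0 - 180 = -180$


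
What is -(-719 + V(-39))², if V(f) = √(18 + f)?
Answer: -516940 + 1438*I*√21 ≈ -5.1694e+5 + 6589.7*I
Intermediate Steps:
-(-719 + V(-39))² = -(-719 + √(18 - 39))² = -(-719 + √(-21))² = -(-719 + I*√21)²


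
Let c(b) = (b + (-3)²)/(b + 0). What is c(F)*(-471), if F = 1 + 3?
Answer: -6123/4 ≈ -1530.8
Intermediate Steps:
F = 4
c(b) = (9 + b)/b (c(b) = (b + 9)/b = (9 + b)/b)
c(F)*(-471) = ((9 + 4)/4)*(-471) = ((¼)*13)*(-471) = (13/4)*(-471) = -6123/4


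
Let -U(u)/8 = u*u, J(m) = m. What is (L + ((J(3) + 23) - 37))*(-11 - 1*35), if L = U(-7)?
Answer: 18538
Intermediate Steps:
U(u) = -8*u**2 (U(u) = -8*u*u = -8*u**2)
L = -392 (L = -8*(-7)**2 = -8*49 = -392)
(L + ((J(3) + 23) - 37))*(-11 - 1*35) = (-392 + ((3 + 23) - 37))*(-11 - 1*35) = (-392 + (26 - 37))*(-11 - 35) = (-392 - 11)*(-46) = -403*(-46) = 18538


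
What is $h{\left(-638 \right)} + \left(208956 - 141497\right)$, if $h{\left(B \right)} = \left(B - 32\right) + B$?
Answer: $66151$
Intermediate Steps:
$h{\left(B \right)} = -32 + 2 B$ ($h{\left(B \right)} = \left(-32 + B\right) + B = -32 + 2 B$)
$h{\left(-638 \right)} + \left(208956 - 141497\right) = \left(-32 + 2 \left(-638\right)\right) + \left(208956 - 141497\right) = \left(-32 - 1276\right) + 67459 = -1308 + 67459 = 66151$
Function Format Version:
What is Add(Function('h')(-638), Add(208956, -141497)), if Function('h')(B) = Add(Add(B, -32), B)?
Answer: 66151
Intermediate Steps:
Function('h')(B) = Add(-32, Mul(2, B)) (Function('h')(B) = Add(Add(-32, B), B) = Add(-32, Mul(2, B)))
Add(Function('h')(-638), Add(208956, -141497)) = Add(Add(-32, Mul(2, -638)), Add(208956, -141497)) = Add(Add(-32, -1276), 67459) = Add(-1308, 67459) = 66151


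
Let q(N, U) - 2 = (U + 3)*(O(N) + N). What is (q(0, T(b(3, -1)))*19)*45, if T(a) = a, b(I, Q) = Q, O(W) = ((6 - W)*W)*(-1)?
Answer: 1710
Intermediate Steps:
O(W) = -W*(6 - W) (O(W) = (W*(6 - W))*(-1) = -W*(6 - W))
q(N, U) = 2 + (3 + U)*(N + N*(-6 + N)) (q(N, U) = 2 + (U + 3)*(N*(-6 + N) + N) = 2 + (3 + U)*(N + N*(-6 + N)))
(q(0, T(b(3, -1)))*19)*45 = ((2 - 15*0 + 3*0² - 1*0² - 5*0*(-1))*19)*45 = ((2 + 0 + 3*0 - 1*0 + 0)*19)*45 = ((2 + 0 + 0 + 0 + 0)*19)*45 = (2*19)*45 = 38*45 = 1710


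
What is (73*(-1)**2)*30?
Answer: 2190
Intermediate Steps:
(73*(-1)**2)*30 = (73*1)*30 = 73*30 = 2190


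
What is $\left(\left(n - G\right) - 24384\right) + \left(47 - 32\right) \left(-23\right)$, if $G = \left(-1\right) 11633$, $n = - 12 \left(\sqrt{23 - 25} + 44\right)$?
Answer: $-13624 - 12 i \sqrt{2} \approx -13624.0 - 16.971 i$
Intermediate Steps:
$n = -528 - 12 i \sqrt{2}$ ($n = - 12 \left(\sqrt{-2} + 44\right) = - 12 \left(i \sqrt{2} + 44\right) = - 12 \left(44 + i \sqrt{2}\right) = -528 - 12 i \sqrt{2} \approx -528.0 - 16.971 i$)
$G = -11633$
$\left(\left(n - G\right) - 24384\right) + \left(47 - 32\right) \left(-23\right) = \left(\left(\left(-528 - 12 i \sqrt{2}\right) - -11633\right) - 24384\right) + \left(47 - 32\right) \left(-23\right) = \left(\left(\left(-528 - 12 i \sqrt{2}\right) + 11633\right) - 24384\right) + 15 \left(-23\right) = \left(\left(11105 - 12 i \sqrt{2}\right) - 24384\right) - 345 = \left(-13279 - 12 i \sqrt{2}\right) - 345 = -13624 - 12 i \sqrt{2}$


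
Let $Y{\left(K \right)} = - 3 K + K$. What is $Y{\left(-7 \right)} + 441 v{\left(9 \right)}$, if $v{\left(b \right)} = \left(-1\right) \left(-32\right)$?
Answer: $14126$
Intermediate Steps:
$Y{\left(K \right)} = - 2 K$
$v{\left(b \right)} = 32$
$Y{\left(-7 \right)} + 441 v{\left(9 \right)} = \left(-2\right) \left(-7\right) + 441 \cdot 32 = 14 + 14112 = 14126$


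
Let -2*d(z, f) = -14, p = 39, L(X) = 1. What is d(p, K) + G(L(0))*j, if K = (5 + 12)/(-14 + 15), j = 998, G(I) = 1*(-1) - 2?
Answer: -2987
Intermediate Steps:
G(I) = -3 (G(I) = -1 - 2 = -3)
K = 17 (K = 17/1 = 17*1 = 17)
d(z, f) = 7 (d(z, f) = -½*(-14) = 7)
d(p, K) + G(L(0))*j = 7 - 3*998 = 7 - 2994 = -2987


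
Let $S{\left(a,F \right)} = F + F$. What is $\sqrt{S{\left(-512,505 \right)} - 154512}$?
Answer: $i \sqrt{153502} \approx 391.79 i$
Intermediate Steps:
$S{\left(a,F \right)} = 2 F$
$\sqrt{S{\left(-512,505 \right)} - 154512} = \sqrt{2 \cdot 505 - 154512} = \sqrt{1010 - 154512} = \sqrt{-153502} = i \sqrt{153502}$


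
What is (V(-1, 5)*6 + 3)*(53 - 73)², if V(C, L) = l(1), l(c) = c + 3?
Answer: 10800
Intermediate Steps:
l(c) = 3 + c
V(C, L) = 4 (V(C, L) = 3 + 1 = 4)
(V(-1, 5)*6 + 3)*(53 - 73)² = (4*6 + 3)*(53 - 73)² = (24 + 3)*(-20)² = 27*400 = 10800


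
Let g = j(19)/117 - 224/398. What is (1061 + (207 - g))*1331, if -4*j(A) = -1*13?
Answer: 12095841835/7164 ≈ 1.6884e+6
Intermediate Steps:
j(A) = 13/4 (j(A) = -(-1)*13/4 = -1/4*(-13) = 13/4)
g = -3833/7164 (g = (13/4)/117 - 224/398 = (13/4)*(1/117) - 224*1/398 = 1/36 - 112/199 = -3833/7164 ≈ -0.53504)
(1061 + (207 - g))*1331 = (1061 + (207 - 1*(-3833/7164)))*1331 = (1061 + (207 + 3833/7164))*1331 = (1061 + 1486781/7164)*1331 = (9087785/7164)*1331 = 12095841835/7164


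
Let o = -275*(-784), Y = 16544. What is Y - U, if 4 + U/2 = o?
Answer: -414648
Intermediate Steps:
o = 215600
U = 431192 (U = -8 + 2*215600 = -8 + 431200 = 431192)
Y - U = 16544 - 1*431192 = 16544 - 431192 = -414648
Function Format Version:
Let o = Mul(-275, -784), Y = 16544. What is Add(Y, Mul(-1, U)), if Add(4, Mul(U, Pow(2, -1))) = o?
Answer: -414648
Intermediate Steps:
o = 215600
U = 431192 (U = Add(-8, Mul(2, 215600)) = Add(-8, 431200) = 431192)
Add(Y, Mul(-1, U)) = Add(16544, Mul(-1, 431192)) = Add(16544, -431192) = -414648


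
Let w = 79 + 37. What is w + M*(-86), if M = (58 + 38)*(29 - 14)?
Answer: -123724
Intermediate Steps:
w = 116
M = 1440 (M = 96*15 = 1440)
w + M*(-86) = 116 + 1440*(-86) = 116 - 123840 = -123724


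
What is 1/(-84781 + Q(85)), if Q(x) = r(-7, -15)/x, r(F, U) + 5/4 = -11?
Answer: -340/28825589 ≈ -1.1795e-5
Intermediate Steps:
r(F, U) = -49/4 (r(F, U) = -5/4 - 11 = -49/4)
Q(x) = -49/(4*x)
1/(-84781 + Q(85)) = 1/(-84781 - 49/4/85) = 1/(-84781 - 49/4*1/85) = 1/(-84781 - 49/340) = 1/(-28825589/340) = -340/28825589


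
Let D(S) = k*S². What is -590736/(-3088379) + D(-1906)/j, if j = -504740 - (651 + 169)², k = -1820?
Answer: 1021016040517556/181772722803 ≈ 5617.0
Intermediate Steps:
D(S) = -1820*S²
j = -1177140 (j = -504740 - 1*820² = -504740 - 1*672400 = -504740 - 672400 = -1177140)
-590736/(-3088379) + D(-1906)/j = -590736/(-3088379) - 1820*(-1906)²/(-1177140) = -590736*(-1/3088379) - 1820*3632836*(-1/1177140) = 590736/3088379 - 6611761520*(-1/1177140) = 590736/3088379 + 330588076/58857 = 1021016040517556/181772722803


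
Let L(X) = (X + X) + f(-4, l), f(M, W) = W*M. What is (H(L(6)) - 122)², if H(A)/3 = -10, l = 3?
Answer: 23104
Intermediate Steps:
f(M, W) = M*W
L(X) = -12 + 2*X (L(X) = (X + X) - 4*3 = 2*X - 12 = -12 + 2*X)
H(A) = -30 (H(A) = 3*(-10) = -30)
(H(L(6)) - 122)² = (-30 - 122)² = (-152)² = 23104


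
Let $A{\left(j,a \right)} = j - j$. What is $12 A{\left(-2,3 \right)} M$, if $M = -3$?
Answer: $0$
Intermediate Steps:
$A{\left(j,a \right)} = 0$
$12 A{\left(-2,3 \right)} M = 12 \cdot 0 \left(-3\right) = 0 \left(-3\right) = 0$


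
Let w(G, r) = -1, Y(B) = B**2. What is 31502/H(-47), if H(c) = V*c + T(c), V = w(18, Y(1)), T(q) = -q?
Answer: 15751/47 ≈ 335.13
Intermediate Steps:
V = -1
H(c) = -2*c (H(c) = -c - c = -2*c)
31502/H(-47) = 31502/((-2*(-47))) = 31502/94 = 31502*(1/94) = 15751/47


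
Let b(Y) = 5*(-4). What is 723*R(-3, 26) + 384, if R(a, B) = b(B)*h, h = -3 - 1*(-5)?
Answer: -28536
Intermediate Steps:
b(Y) = -20
h = 2 (h = -3 + 5 = 2)
R(a, B) = -40 (R(a, B) = -20*2 = -40)
723*R(-3, 26) + 384 = 723*(-40) + 384 = -28920 + 384 = -28536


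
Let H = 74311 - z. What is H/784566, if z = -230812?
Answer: 305123/784566 ≈ 0.38891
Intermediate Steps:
H = 305123 (H = 74311 - 1*(-230812) = 74311 + 230812 = 305123)
H/784566 = 305123/784566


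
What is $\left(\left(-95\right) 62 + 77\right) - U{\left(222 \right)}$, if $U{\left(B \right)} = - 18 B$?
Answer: $-1817$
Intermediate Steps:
$\left(\left(-95\right) 62 + 77\right) - U{\left(222 \right)} = \left(\left(-95\right) 62 + 77\right) - \left(-18\right) 222 = \left(-5890 + 77\right) - -3996 = -5813 + 3996 = -1817$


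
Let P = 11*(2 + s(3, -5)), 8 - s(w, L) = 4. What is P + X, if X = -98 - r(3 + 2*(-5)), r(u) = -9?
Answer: -23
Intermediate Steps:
s(w, L) = 4 (s(w, L) = 8 - 1*4 = 8 - 4 = 4)
P = 66 (P = 11*(2 + 4) = 11*6 = 66)
X = -89 (X = -98 - 1*(-9) = -98 + 9 = -89)
P + X = 66 - 89 = -23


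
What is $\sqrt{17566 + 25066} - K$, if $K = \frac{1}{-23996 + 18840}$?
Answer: $\frac{1}{5156} + 146 \sqrt{2} \approx 206.48$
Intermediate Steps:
$K = - \frac{1}{5156}$ ($K = \frac{1}{-5156} = - \frac{1}{5156} \approx -0.00019395$)
$\sqrt{17566 + 25066} - K = \sqrt{17566 + 25066} - - \frac{1}{5156} = \sqrt{42632} + \frac{1}{5156} = 146 \sqrt{2} + \frac{1}{5156} = \frac{1}{5156} + 146 \sqrt{2}$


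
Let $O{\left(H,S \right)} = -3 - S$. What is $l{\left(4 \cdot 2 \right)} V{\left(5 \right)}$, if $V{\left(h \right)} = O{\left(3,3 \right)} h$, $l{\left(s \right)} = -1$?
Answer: $30$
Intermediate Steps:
$V{\left(h \right)} = - 6 h$ ($V{\left(h \right)} = \left(-3 - 3\right) h = - 6 h$)
$l{\left(4 \cdot 2 \right)} V{\left(5 \right)} = - \left(-6\right) 5 = \left(-1\right) \left(-30\right) = 30$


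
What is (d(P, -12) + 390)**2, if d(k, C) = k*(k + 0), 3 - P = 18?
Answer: 378225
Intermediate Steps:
P = -15 (P = 3 - 1*18 = 3 - 18 = -15)
d(k, C) = k**2 (d(k, C) = k*k = k**2)
(d(P, -12) + 390)**2 = ((-15)**2 + 390)**2 = (225 + 390)**2 = 615**2 = 378225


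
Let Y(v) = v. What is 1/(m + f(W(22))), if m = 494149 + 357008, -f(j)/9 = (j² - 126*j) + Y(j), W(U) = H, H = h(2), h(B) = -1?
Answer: 1/850023 ≈ 1.1764e-6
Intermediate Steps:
H = -1
W(U) = -1
f(j) = -9*j² + 1125*j (f(j) = -9*((j² - 126*j) + j) = -9*(j² - 125*j) = -9*j² + 1125*j)
m = 851157
1/(m + f(W(22))) = 1/(851157 + 9*(-1)*(125 - 1*(-1))) = 1/(851157 + 9*(-1)*(125 + 1)) = 1/(851157 + 9*(-1)*126) = 1/(851157 - 1134) = 1/850023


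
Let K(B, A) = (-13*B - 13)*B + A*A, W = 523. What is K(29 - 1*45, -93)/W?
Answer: 5529/523 ≈ 10.572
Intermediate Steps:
K(B, A) = A² + B*(-13 - 13*B) (K(B, A) = (-13 - 13*B)*B + A² = B*(-13 - 13*B) + A² = A² + B*(-13 - 13*B))
K(29 - 1*45, -93)/W = ((-93)² - 13*(29 - 1*45) - 13*(29 - 1*45)²)/523 = (8649 - 13*(29 - 45) - 13*(29 - 45)²)*(1/523) = (8649 - 13*(-16) - 13*(-16)²)*(1/523) = (8649 + 208 - 13*256)*(1/523) = (8649 + 208 - 3328)*(1/523) = 5529*(1/523) = 5529/523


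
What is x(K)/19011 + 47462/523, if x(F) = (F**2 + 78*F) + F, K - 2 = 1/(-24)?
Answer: 519772608115/5727025728 ≈ 90.758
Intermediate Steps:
K = 47/24 (K = 2 + 1/(-24) = 2 - 1/24 = 47/24 ≈ 1.9583)
x(F) = F**2 + 79*F
x(K)/19011 + 47462/523 = (47*(79 + 47/24)/24)/19011 + 47462/523 = ((47/24)*(1943/24))*(1/19011) + 47462*(1/523) = (91321/576)*(1/19011) + 47462/523 = 91321/10950336 + 47462/523 = 519772608115/5727025728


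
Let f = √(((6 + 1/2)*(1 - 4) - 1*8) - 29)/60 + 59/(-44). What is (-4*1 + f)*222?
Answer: -26085/22 + 37*I*√226/20 ≈ -1185.7 + 27.812*I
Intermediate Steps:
f = -59/44 + I*√226/120 (f = √(((6 + ½)*(-3) - 8) - 29)*(1/60) + 59*(-1/44) = √(((13/2)*(-3) - 8) - 29)*(1/60) - 59/44 = √((-39/2 - 8) - 29)*(1/60) - 59/44 = √(-55/2 - 29)*(1/60) - 59/44 = √(-113/2)*(1/60) - 59/44 = (I*√226/2)*(1/60) - 59/44 = I*√226/120 - 59/44 = -59/44 + I*√226/120 ≈ -1.3409 + 0.12528*I)
(-4*1 + f)*222 = (-4*1 + (-59/44 + I*√226/120))*222 = (-4 + (-59/44 + I*√226/120))*222 = (-235/44 + I*√226/120)*222 = -26085/22 + 37*I*√226/20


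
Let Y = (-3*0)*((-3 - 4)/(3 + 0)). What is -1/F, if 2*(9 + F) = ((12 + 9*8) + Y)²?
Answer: -1/3519 ≈ -0.00028417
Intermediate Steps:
Y = 0 (Y = 0*(-7/3) = 0)
F = 3519 (F = -9 + ((12 + 9*8) + 0)²/2 = -9 + ((12 + 72) + 0)²/2 = -9 + (84 + 0)²/2 = -9 + (½)*84² = -9 + (½)*7056 = -9 + 3528 = 3519)
-1/F = -1/3519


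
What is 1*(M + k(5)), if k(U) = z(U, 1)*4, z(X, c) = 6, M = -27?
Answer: -3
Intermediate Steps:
k(U) = 24 (k(U) = 6*4 = 24)
1*(M + k(5)) = 1*(-27 + 24) = 1*(-3) = -3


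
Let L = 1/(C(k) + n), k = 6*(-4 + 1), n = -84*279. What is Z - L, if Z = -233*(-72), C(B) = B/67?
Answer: 26342178547/1570230 ≈ 16776.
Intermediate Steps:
n = -23436
k = -18 (k = 6*(-3) = -18)
C(B) = B/67 (C(B) = B*(1/67) = B/67)
Z = 16776
L = -67/1570230 (L = 1/((1/67)*(-18) - 23436) = 1/(-18/67 - 23436) = 1/(-1570230/67) = -67/1570230 ≈ -4.2669e-5)
Z - L = 16776 - 1*(-67/1570230) = 16776 + 67/1570230 = 26342178547/1570230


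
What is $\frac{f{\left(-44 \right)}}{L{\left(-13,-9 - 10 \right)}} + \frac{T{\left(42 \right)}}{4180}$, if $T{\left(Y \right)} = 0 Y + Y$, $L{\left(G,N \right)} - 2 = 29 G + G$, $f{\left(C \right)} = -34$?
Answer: $\frac{9901}{101365} \approx 0.097677$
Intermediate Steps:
$L{\left(G,N \right)} = 2 + 30 G$ ($L{\left(G,N \right)} = 2 + \left(29 G + G\right) = 2 + 30 G$)
$T{\left(Y \right)} = Y$ ($T{\left(Y \right)} = 0 + Y = Y$)
$\frac{f{\left(-44 \right)}}{L{\left(-13,-9 - 10 \right)}} + \frac{T{\left(42 \right)}}{4180} = - \frac{34}{2 + 30 \left(-13\right)} + \frac{42}{4180} = - \frac{34}{2 - 390} + 42 \cdot \frac{1}{4180} = - \frac{34}{-388} + \frac{21}{2090} = \left(-34\right) \left(- \frac{1}{388}\right) + \frac{21}{2090} = \frac{17}{194} + \frac{21}{2090} = \frac{9901}{101365}$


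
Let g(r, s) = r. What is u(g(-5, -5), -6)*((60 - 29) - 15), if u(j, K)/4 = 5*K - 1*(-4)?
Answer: -1664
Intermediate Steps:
u(j, K) = 16 + 20*K (u(j, K) = 4*(5*K - 1*(-4)) = 4*(5*K + 4) = 4*(4 + 5*K) = 16 + 20*K)
u(g(-5, -5), -6)*((60 - 29) - 15) = (16 + 20*(-6))*((60 - 29) - 15) = (16 - 120)*(31 - 15) = -104*16 = -1664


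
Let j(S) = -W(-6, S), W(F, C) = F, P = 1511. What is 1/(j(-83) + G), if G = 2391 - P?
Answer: 1/886 ≈ 0.0011287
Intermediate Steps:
j(S) = 6 (j(S) = -1*(-6) = 6)
G = 880 (G = 2391 - 1*1511 = 2391 - 1511 = 880)
1/(j(-83) + G) = 1/(6 + 880) = 1/886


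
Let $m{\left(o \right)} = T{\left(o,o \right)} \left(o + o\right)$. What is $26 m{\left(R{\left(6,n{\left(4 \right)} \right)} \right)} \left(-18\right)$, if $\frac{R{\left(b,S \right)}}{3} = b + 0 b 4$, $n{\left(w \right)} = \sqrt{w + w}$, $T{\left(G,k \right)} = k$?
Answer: $-303264$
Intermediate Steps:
$n{\left(w \right)} = \sqrt{2} \sqrt{w}$ ($n{\left(w \right)} = \sqrt{2 w} = \sqrt{2} \sqrt{w}$)
$R{\left(b,S \right)} = 3 b$ ($R{\left(b,S \right)} = 3 \left(b + 0 b 4\right) = 3 \left(b + 0 \cdot 4 b\right) = 3 \left(b + 0\right) = 3 b$)
$m{\left(o \right)} = 2 o^{2}$ ($m{\left(o \right)} = o \left(o + o\right) = o 2 o = 2 o^{2}$)
$26 m{\left(R{\left(6,n{\left(4 \right)} \right)} \right)} \left(-18\right) = 26 \cdot 2 \left(3 \cdot 6\right)^{2} \left(-18\right) = 26 \cdot 2 \cdot 18^{2} \left(-18\right) = 26 \cdot 2 \cdot 324 \left(-18\right) = 26 \cdot 648 \left(-18\right) = 16848 \left(-18\right) = -303264$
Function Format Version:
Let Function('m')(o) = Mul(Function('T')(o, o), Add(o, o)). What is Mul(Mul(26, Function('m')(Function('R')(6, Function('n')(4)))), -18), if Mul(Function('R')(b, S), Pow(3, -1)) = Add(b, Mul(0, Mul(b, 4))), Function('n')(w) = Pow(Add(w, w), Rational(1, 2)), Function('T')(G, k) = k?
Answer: -303264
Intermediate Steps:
Function('n')(w) = Mul(Pow(2, Rational(1, 2)), Pow(w, Rational(1, 2))) (Function('n')(w) = Pow(Mul(2, w), Rational(1, 2)) = Mul(Pow(2, Rational(1, 2)), Pow(w, Rational(1, 2))))
Function('R')(b, S) = Mul(3, b) (Function('R')(b, S) = Mul(3, Add(b, Mul(0, Mul(b, 4)))) = Mul(3, Add(b, Mul(0, Mul(4, b)))) = Mul(3, Add(b, 0)) = Mul(3, b))
Function('m')(o) = Mul(2, Pow(o, 2)) (Function('m')(o) = Mul(o, Add(o, o)) = Mul(o, Mul(2, o)) = Mul(2, Pow(o, 2)))
Mul(Mul(26, Function('m')(Function('R')(6, Function('n')(4)))), -18) = Mul(Mul(26, Mul(2, Pow(Mul(3, 6), 2))), -18) = Mul(Mul(26, Mul(2, Pow(18, 2))), -18) = Mul(Mul(26, Mul(2, 324)), -18) = Mul(Mul(26, 648), -18) = Mul(16848, -18) = -303264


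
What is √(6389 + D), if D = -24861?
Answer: 2*I*√4618 ≈ 135.91*I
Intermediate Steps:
√(6389 + D) = √(6389 - 24861) = √(-18472) = 2*I*√4618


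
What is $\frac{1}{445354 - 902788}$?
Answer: $- \frac{1}{457434} \approx -2.1861 \cdot 10^{-6}$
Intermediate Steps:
$\frac{1}{445354 - 902788} = \frac{1}{-457434} = - \frac{1}{457434}$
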